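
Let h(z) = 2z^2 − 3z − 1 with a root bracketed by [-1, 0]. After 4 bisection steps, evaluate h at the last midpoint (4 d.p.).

z = -0.5 gives h = 1, positive; keep [-0.5, 0]
z = -0.25 gives h = -0.125, negative; keep [-0.5, -0.25]
z = -0.375 gives h = 0.40625, positive; keep [-0.375, -0.25]
z = -0.3125 gives h = 0.1328, positive; keep [-0.3125, -0.25]

0.1328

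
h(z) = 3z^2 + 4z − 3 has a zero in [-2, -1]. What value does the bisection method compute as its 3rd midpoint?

-1.875

z = -1.5 gives h = -2.25, negative; keep [-2, -1.5]
z = -1.75 gives h = -0.8125, negative; keep [-2, -1.75]
z = -1.875 gives h = 0.046875, positive; keep [-1.875, -1.75]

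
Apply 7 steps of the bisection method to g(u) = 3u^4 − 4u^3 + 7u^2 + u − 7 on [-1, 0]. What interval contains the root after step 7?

[-0.8046875, -0.796875]

u = -0.5 gives g = -5.0625, negative; keep [-1, -0.5]
u = -0.75 gives g = -1.175781, negative; keep [-1, -0.75]
u = -0.875 gives g = 1.922607, positive; keep [-0.875, -0.75]
u = -0.8125 gives g = 0.2615, positive; keep [-0.8125, -0.75]
u = -0.78125 gives g = -0.4839, negative; keep [-0.8125, -0.78125]
u = -0.796875 gives g = -0.118, negative; keep [-0.8125, -0.796875]
u = -0.8046875 gives g = 0.07, positive; keep [-0.8046875, -0.796875]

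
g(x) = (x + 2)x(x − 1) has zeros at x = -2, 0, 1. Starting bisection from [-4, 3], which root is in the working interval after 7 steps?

-2

x = -0.5 gives g = 1.125, positive; keep [-4, -0.5]
x = -2.25 gives g = -1.828125, negative; keep [-2.25, -0.5]
x = -1.375 gives g = 2.041016, positive; keep [-2.25, -1.375]
x = -1.8125 gives g = 0.9558, positive; keep [-2.25, -1.8125]
x = -2.03125 gives g = -0.1924, negative; keep [-2.03125, -1.8125]
x = -1.921875 gives g = 0.4387, positive; keep [-2.03125, -1.921875]
x = -1.9765625 gives g = 0.1379, positive; keep [-2.03125, -1.9765625]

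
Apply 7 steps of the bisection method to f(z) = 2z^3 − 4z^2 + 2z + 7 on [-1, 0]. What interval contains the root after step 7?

midpoint -0.5: f = 4.75 > 0 → [-1, -0.5]
midpoint -0.75: f = 2.40625 > 0 → [-1, -0.75]
midpoint -0.875: f = 0.847656 > 0 → [-1, -0.875]
midpoint -0.9375: f = -0.0386 < 0 → [-0.9375, -0.875]
midpoint -0.90625: f = 0.4138 > 0 → [-0.9375, -0.90625]
midpoint -0.921875: f = 0.1899 > 0 → [-0.9375, -0.921875]
midpoint -0.9296875: f = 0.0763 > 0 → [-0.9375, -0.9296875]

[-0.9375, -0.9296875]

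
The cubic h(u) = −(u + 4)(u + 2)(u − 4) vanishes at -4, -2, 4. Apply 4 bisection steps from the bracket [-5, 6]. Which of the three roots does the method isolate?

4

midpoint 0.5: h = 39.375 > 0 → [0.5, 6]
midpoint 3.25: h = 28.546875 > 0 → [3.25, 6]
midpoint 4.625: h = -35.712891 < 0 → [3.25, 4.625]
midpoint 3.9375: h = 2.9456 > 0 → [3.9375, 4.625]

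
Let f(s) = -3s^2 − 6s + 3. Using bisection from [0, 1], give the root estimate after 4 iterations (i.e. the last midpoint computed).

0.4375

f(0.5) = -0.75 < 0, so the root lies in [0, 0.5]
f(0.25) = 1.3125 > 0, so the root lies in [0.25, 0.5]
f(0.375) = 0.328125 > 0, so the root lies in [0.375, 0.5]
f(0.4375) = -0.1992 < 0, so the root lies in [0.375, 0.4375]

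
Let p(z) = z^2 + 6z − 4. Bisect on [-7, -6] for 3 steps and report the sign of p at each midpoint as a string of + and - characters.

z = -6.5 gives p = -0.75, negative; keep [-7, -6.5]
z = -6.75 gives p = 1.0625, positive; keep [-6.75, -6.5]
z = -6.625 gives p = 0.140625, positive; keep [-6.625, -6.5]

-++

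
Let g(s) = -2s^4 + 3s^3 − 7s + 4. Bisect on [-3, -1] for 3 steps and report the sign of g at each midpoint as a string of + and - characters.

--+

g(-2) = -38 < 0, so the root lies in [-2, -1]
g(-1.5) = -5.75 < 0, so the root lies in [-1.5, -1]
g(-1.25) = 2.007812 > 0, so the root lies in [-1.5, -1.25]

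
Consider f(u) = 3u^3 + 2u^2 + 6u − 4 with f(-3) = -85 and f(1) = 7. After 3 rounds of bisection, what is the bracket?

u = -1 gives f = -11, negative; keep [-1, 1]
u = 0 gives f = -4, negative; keep [0, 1]
u = 0.5 gives f = -0.125, negative; keep [0.5, 1]

[0.5, 1]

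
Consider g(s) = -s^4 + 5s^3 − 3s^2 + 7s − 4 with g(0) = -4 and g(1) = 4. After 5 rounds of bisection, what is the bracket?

[0.5625, 0.59375]

g(0.5) = -0.6875 < 0, so the root lies in [0.5, 1]
g(0.75) = 1.355469 > 0, so the root lies in [0.5, 0.75]
g(0.625) = 0.27124 > 0, so the root lies in [0.5, 0.625]
g(0.5625) = -0.2219 < 0, so the root lies in [0.5625, 0.625]
g(0.59375) = 0.0209 > 0, so the root lies in [0.5625, 0.59375]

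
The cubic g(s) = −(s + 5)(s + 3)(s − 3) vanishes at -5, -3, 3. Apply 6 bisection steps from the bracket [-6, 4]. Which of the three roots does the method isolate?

3

s = -1 gives g = 32, positive; keep [-1, 4]
s = 1.5 gives g = 43.875, positive; keep [1.5, 4]
s = 2.75 gives g = 11.140625, positive; keep [2.75, 4]
s = 3.375 gives g = -20.0215, negative; keep [2.75, 3.375]
s = 3.0625 gives g = -3.0549, negative; keep [2.75, 3.0625]
s = 2.90625 gives g = 4.3778, positive; keep [2.90625, 3.0625]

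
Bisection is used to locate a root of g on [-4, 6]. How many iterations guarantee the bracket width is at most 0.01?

10

Width after n steps is 10/2^n. Need 2^n ≥ 10/0.01 = 1000.
2^9 = 512 < 1000 ≤ 2^10 = 1024, so n = 10.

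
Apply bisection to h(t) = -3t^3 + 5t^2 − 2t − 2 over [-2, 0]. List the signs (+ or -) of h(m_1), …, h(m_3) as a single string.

++-

h(-1) = 8 > 0, so the root lies in [-1, 0]
h(-0.5) = 0.625 > 0, so the root lies in [-0.5, 0]
h(-0.25) = -1.140625 < 0, so the root lies in [-0.5, -0.25]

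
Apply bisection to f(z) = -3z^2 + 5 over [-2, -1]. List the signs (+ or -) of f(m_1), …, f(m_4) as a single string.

m = -1.5, f(m) = -1.75 (−); new bracket [-1.5, -1]
m = -1.25, f(m) = 0.3125 (+); new bracket [-1.5, -1.25]
m = -1.375, f(m) = -0.671875 (−); new bracket [-1.375, -1.25]
m = -1.3125, f(m) = -0.168 (−); new bracket [-1.3125, -1.25]

-+--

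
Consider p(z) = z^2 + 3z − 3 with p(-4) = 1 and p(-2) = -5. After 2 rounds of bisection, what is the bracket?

m = -3, p(m) = -3 (−); new bracket [-4, -3]
m = -3.5, p(m) = -1.25 (−); new bracket [-4, -3.5]

[-4, -3.5]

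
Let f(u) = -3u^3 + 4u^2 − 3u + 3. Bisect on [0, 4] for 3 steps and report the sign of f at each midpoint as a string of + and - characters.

-+-

m = 2, f(m) = -11 (−); new bracket [0, 2]
m = 1, f(m) = 1 (+); new bracket [1, 2]
m = 1.5, f(m) = -2.625 (−); new bracket [1, 1.5]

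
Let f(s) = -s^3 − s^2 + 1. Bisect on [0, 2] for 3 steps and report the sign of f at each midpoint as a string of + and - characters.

-++

f(1) = -1 < 0, so the root lies in [0, 1]
f(0.5) = 0.625 > 0, so the root lies in [0.5, 1]
f(0.75) = 0.015625 > 0, so the root lies in [0.75, 1]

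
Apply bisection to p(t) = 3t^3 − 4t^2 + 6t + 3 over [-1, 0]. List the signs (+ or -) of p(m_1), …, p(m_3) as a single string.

midpoint -0.5: p = -1.375 < 0 → [-0.5, 0]
midpoint -0.25: p = 1.203125 > 0 → [-0.5, -0.25]
midpoint -0.375: p = 0.029297 > 0 → [-0.5, -0.375]

-++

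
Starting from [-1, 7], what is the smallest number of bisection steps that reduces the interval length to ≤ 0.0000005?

24

Width after n steps is 8/2^n. Need 2^n ≥ 8/0.0000005 = 16000000.
2^23 = 8388608 < 16000000 ≤ 2^24 = 16777216, so n = 24.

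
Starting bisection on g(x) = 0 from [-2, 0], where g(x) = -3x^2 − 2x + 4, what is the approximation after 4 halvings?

m = -1, g(m) = 3 (+); new bracket [-2, -1]
m = -1.5, g(m) = 0.25 (+); new bracket [-2, -1.5]
m = -1.75, g(m) = -1.6875 (−); new bracket [-1.75, -1.5]
m = -1.625, g(m) = -0.6719 (−); new bracket [-1.625, -1.5]

-1.625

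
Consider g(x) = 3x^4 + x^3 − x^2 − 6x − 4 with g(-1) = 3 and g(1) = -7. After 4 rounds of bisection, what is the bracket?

m = 0, g(m) = -4 (−); new bracket [-1, 0]
m = -0.5, g(m) = -1.1875 (−); new bracket [-1, -0.5]
m = -0.75, g(m) = 0.464844 (+); new bracket [-0.75, -0.5]
m = -0.625, g(m) = -0.427 (−); new bracket [-0.75, -0.625]

[-0.75, -0.625]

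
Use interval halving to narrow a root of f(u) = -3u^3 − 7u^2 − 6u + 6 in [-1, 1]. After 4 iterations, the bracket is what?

[0.5, 0.625]

f(0) = 6 > 0, so the root lies in [0, 1]
f(0.5) = 0.875 > 0, so the root lies in [0.5, 1]
f(0.75) = -3.703125 < 0, so the root lies in [0.5, 0.75]
f(0.625) = -1.2168 < 0, so the root lies in [0.5, 0.625]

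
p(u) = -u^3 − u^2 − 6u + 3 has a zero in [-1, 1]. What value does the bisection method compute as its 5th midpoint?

0.4375

p(0) = 3 > 0, so the root lies in [0, 1]
p(0.5) = -0.375 < 0, so the root lies in [0, 0.5]
p(0.25) = 1.421875 > 0, so the root lies in [0.25, 0.5]
p(0.375) = 0.5566 > 0, so the root lies in [0.375, 0.5]
p(0.4375) = 0.0999 > 0, so the root lies in [0.4375, 0.5]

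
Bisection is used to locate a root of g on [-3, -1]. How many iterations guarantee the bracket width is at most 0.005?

9

Width after n steps is 2/2^n. Need 2^n ≥ 2/0.005 = 400.
2^8 = 256 < 400 ≤ 2^9 = 512, so n = 9.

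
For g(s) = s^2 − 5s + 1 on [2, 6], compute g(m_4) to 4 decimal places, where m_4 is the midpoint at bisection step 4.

-0.1875

g(4) = -3 < 0, so the root lies in [4, 6]
g(5) = 1 > 0, so the root lies in [4, 5]
g(4.5) = -1.25 < 0, so the root lies in [4.5, 5]
g(4.75) = -0.1875 < 0, so the root lies in [4.75, 5]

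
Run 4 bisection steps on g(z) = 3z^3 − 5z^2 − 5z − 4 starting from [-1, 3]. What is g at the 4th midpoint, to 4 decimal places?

6.8281

midpoint 1: g = -11 < 0 → [1, 3]
midpoint 2: g = -10 < 0 → [2, 3]
midpoint 2.5: g = -0.875 < 0 → [2.5, 3]
midpoint 2.75: g = 6.8281 > 0 → [2.5, 2.75]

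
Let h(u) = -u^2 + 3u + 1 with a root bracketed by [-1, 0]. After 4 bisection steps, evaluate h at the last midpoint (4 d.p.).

-0.0352

u = -0.5 gives h = -0.75, negative; keep [-0.5, 0]
u = -0.25 gives h = 0.1875, positive; keep [-0.5, -0.25]
u = -0.375 gives h = -0.265625, negative; keep [-0.375, -0.25]
u = -0.3125 gives h = -0.0352, negative; keep [-0.3125, -0.25]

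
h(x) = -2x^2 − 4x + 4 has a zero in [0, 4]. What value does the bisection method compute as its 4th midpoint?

0.75

x = 2 gives h = -12, negative; keep [0, 2]
x = 1 gives h = -2, negative; keep [0, 1]
x = 0.5 gives h = 1.5, positive; keep [0.5, 1]
x = 0.75 gives h = -0.125, negative; keep [0.5, 0.75]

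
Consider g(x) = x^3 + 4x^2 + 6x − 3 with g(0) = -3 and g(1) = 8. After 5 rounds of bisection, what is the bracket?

[0.375, 0.40625]

x = 0.5 gives g = 1.125, positive; keep [0, 0.5]
x = 0.25 gives g = -1.234375, negative; keep [0.25, 0.5]
x = 0.375 gives g = -0.134766, negative; keep [0.375, 0.5]
x = 0.4375 gives g = 0.4744, positive; keep [0.375, 0.4375]
x = 0.40625 gives g = 0.1647, positive; keep [0.375, 0.40625]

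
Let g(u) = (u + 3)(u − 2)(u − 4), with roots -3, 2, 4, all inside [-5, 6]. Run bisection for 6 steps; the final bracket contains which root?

-3

midpoint 0.5: g = 18.375 > 0 → [-5, 0.5]
midpoint -2.25: g = 19.921875 > 0 → [-5, -2.25]
midpoint -3.625: g = -26.806641 < 0 → [-3.625, -2.25]
midpoint -2.9375: g = 2.1409 > 0 → [-3.625, -2.9375]
midpoint -3.28125: g = -10.8152 < 0 → [-3.28125, -2.9375]
midpoint -3.109375: g = -3.973 < 0 → [-3.109375, -2.9375]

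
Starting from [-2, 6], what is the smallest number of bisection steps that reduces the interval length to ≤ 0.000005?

Width after n steps is 8/2^n. Need 2^n ≥ 8/0.000005 = 1600000.
2^20 = 1048576 < 1600000 ≤ 2^21 = 2097152, so n = 21.

21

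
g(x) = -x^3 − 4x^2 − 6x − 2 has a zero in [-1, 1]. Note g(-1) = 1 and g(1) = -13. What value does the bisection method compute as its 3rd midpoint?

-0.25

m = 0, g(m) = -2 (−); new bracket [-1, 0]
m = -0.5, g(m) = 0.125 (+); new bracket [-0.5, 0]
m = -0.25, g(m) = -0.734375 (−); new bracket [-0.5, -0.25]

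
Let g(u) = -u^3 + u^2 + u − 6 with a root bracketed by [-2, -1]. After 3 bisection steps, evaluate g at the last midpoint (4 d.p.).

u = -1.5 gives g = -1.875, negative; keep [-2, -1.5]
u = -1.75 gives g = 0.671875, positive; keep [-1.75, -1.5]
u = -1.625 gives g = -0.693359, negative; keep [-1.75, -1.625]

-0.6934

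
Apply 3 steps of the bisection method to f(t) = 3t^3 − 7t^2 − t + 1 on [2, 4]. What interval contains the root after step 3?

m = 3, f(m) = 16 (+); new bracket [2, 3]
m = 2.5, f(m) = 1.625 (+); new bracket [2, 2.5]
m = 2.25, f(m) = -2.515625 (−); new bracket [2.25, 2.5]

[2.25, 2.5]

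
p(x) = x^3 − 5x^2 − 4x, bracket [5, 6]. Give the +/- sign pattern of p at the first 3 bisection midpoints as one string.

-+-

p(5.5) = -6.875 < 0, so the root lies in [5.5, 6]
p(5.75) = 1.796875 > 0, so the root lies in [5.5, 5.75]
p(5.625) = -2.724609 < 0, so the root lies in [5.625, 5.75]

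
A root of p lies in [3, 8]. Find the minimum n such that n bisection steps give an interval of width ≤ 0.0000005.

Width after n steps is 5/2^n. Need 2^n ≥ 5/0.0000005 = 10000000.
2^23 = 8388608 < 10000000 ≤ 2^24 = 16777216, so n = 24.

24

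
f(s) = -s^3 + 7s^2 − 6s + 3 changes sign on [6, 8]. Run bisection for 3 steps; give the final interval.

m = 7, f(m) = -39 (−); new bracket [6, 7]
m = 6.5, f(m) = -14.875 (−); new bracket [6, 6.5]
m = 6.25, f(m) = -5.203125 (−); new bracket [6, 6.25]

[6, 6.25]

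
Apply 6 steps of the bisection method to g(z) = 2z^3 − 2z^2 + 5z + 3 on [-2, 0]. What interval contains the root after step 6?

[-0.5, -0.46875]

g(-1) = -6 < 0, so the root lies in [-1, 0]
g(-0.5) = -0.25 < 0, so the root lies in [-0.5, 0]
g(-0.25) = 1.59375 > 0, so the root lies in [-0.5, -0.25]
g(-0.375) = 0.7383 > 0, so the root lies in [-0.5, -0.375]
g(-0.4375) = 0.2622 > 0, so the root lies in [-0.5, -0.4375]
g(-0.46875) = 0.0108 > 0, so the root lies in [-0.5, -0.46875]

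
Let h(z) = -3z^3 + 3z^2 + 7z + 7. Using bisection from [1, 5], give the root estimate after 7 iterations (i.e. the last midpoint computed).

2.40625

midpoint 3: h = -26 < 0 → [1, 3]
midpoint 2: h = 9 > 0 → [2, 3]
midpoint 2.5: h = -3.625 < 0 → [2, 2.5]
midpoint 2.25: h = 3.7656 > 0 → [2.25, 2.5]
midpoint 2.375: h = 0.3574 > 0 → [2.375, 2.5]
midpoint 2.4375: h = -1.5598 < 0 → [2.375, 2.4375]
midpoint 2.40625: h = -0.583 < 0 → [2.375, 2.40625]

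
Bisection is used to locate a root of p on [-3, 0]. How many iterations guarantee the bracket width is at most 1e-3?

Width after n steps is 3/2^n. Need 2^n ≥ 3/1e-3 = 3000.
2^11 = 2048 < 3000 ≤ 2^12 = 4096, so n = 12.

12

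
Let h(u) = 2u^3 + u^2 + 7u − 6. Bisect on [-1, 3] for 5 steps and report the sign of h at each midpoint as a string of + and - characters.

+--+-

midpoint 1: h = 4 > 0 → [-1, 1]
midpoint 0: h = -6 < 0 → [0, 1]
midpoint 0.5: h = -2 < 0 → [0.5, 1]
midpoint 0.75: h = 0.6562 > 0 → [0.5, 0.75]
midpoint 0.625: h = -0.7461 < 0 → [0.625, 0.75]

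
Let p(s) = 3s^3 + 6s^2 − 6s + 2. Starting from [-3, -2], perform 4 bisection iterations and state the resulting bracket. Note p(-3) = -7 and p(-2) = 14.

[-2.8125, -2.75]

midpoint -2.5: p = 7.625 > 0 → [-3, -2.5]
midpoint -2.75: p = 1.484375 > 0 → [-3, -2.75]
midpoint -2.875: p = -2.447266 < 0 → [-2.875, -2.75]
midpoint -2.8125: p = -0.406 < 0 → [-2.8125, -2.75]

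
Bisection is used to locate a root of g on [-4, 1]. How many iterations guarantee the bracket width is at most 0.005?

Width after n steps is 5/2^n. Need 2^n ≥ 5/0.005 = 1000.
2^9 = 512 < 1000 ≤ 2^10 = 1024, so n = 10.

10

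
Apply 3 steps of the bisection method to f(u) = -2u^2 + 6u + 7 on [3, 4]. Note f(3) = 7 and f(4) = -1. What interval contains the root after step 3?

f(3.5) = 3.5 > 0, so the root lies in [3.5, 4]
f(3.75) = 1.375 > 0, so the root lies in [3.75, 4]
f(3.875) = 0.21875 > 0, so the root lies in [3.875, 4]

[3.875, 4]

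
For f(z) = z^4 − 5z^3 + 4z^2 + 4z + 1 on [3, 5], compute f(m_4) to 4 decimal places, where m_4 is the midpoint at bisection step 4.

2.5647

z = 4 gives f = 17, positive; keep [3, 4]
z = 3.5 gives f = -0.3125, negative; keep [3.5, 4]
z = 3.75 gives f = 6.332031, positive; keep [3.5, 3.75]
z = 3.625 gives f = 2.5647, positive; keep [3.5, 3.625]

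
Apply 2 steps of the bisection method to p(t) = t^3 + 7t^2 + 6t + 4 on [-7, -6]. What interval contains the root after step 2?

midpoint -6.5: p = -13.875 < 0 → [-6.5, -6]
midpoint -6.25: p = -4.203125 < 0 → [-6.25, -6]

[-6.25, -6]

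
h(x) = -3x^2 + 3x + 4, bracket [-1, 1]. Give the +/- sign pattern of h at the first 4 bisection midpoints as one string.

+++-

m = 0, h(m) = 4 (+); new bracket [-1, 0]
m = -0.5, h(m) = 1.75 (+); new bracket [-1, -0.5]
m = -0.75, h(m) = 0.0625 (+); new bracket [-1, -0.75]
m = -0.875, h(m) = -0.9219 (−); new bracket [-0.875, -0.75]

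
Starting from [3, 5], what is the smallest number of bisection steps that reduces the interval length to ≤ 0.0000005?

Width after n steps is 2/2^n. Need 2^n ≥ 2/0.0000005 = 4000000.
2^21 = 2097152 < 4000000 ≤ 2^22 = 4194304, so n = 22.

22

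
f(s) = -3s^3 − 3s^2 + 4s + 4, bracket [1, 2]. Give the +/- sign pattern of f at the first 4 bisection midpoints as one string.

m = 1.5, f(m) = -6.875 (−); new bracket [1, 1.5]
m = 1.25, f(m) = -1.546875 (−); new bracket [1, 1.25]
m = 1.125, f(m) = 0.431641 (+); new bracket [1.125, 1.25]
m = 1.1875, f(m) = -0.5042 (−); new bracket [1.125, 1.1875]

--+-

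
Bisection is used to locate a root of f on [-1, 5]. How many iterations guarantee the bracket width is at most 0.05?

7

Width after n steps is 6/2^n. Need 2^n ≥ 6/0.05 = 120.
2^6 = 64 < 120 ≤ 2^7 = 128, so n = 7.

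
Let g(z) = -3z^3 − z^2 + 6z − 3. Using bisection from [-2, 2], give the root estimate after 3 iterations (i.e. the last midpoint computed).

m = 0, g(m) = -3 (−); new bracket [-2, 0]
m = -1, g(m) = -7 (−); new bracket [-2, -1]
m = -1.5, g(m) = -4.125 (−); new bracket [-2, -1.5]

-1.5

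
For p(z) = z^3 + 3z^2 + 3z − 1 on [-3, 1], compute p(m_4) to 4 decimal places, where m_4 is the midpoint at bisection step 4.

p(-1) = -2 < 0, so the root lies in [-1, 1]
p(0) = -1 < 0, so the root lies in [0, 1]
p(0.5) = 1.375 > 0, so the root lies in [0, 0.5]
p(0.25) = -0.0469 < 0, so the root lies in [0.25, 0.5]

-0.0469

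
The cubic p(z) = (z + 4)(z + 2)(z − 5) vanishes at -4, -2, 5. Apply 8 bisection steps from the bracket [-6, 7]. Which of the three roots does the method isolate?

p(0.5) = -50.625 < 0, so the root lies in [0.5, 7]
p(3.75) = -55.703125 < 0, so the root lies in [3.75, 7]
p(5.375) = 25.927734 > 0, so the root lies in [3.75, 5.375]
p(4.5625) = -24.5837 < 0, so the root lies in [4.5625, 5.375]
p(4.96875) = -1.9532 < 0, so the root lies in [4.96875, 5.375]
p(5.171875) = 11.3059 > 0, so the root lies in [4.96875, 5.171875]
p(5.0703125) = 4.5091 > 0, so the root lies in [4.96875, 5.0703125]
p(5.01953125) = 1.2366 > 0, so the root lies in [4.96875, 5.01953125]

5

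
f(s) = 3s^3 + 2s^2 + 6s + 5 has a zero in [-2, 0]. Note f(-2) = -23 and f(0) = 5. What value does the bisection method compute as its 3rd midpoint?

midpoint -1: f = -2 < 0 → [-1, 0]
midpoint -0.5: f = 2.125 > 0 → [-1, -0.5]
midpoint -0.75: f = 0.359375 > 0 → [-1, -0.75]

-0.75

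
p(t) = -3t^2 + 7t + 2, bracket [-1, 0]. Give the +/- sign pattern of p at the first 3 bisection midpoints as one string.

-+-

t = -0.5 gives p = -2.25, negative; keep [-0.5, 0]
t = -0.25 gives p = 0.0625, positive; keep [-0.5, -0.25]
t = -0.375 gives p = -1.046875, negative; keep [-0.375, -0.25]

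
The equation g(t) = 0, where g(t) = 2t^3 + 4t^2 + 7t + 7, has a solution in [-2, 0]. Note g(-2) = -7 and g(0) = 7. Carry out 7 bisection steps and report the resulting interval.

[-1.34375, -1.328125]

g(-1) = 2 > 0, so the root lies in [-2, -1]
g(-1.5) = -1.25 < 0, so the root lies in [-1.5, -1]
g(-1.25) = 0.59375 > 0, so the root lies in [-1.5, -1.25]
g(-1.375) = -0.2617 < 0, so the root lies in [-1.375, -1.25]
g(-1.3125) = 0.1812 > 0, so the root lies in [-1.375, -1.3125]
g(-1.34375) = -0.0363 < 0, so the root lies in [-1.34375, -1.3125]
g(-1.328125) = 0.0734 > 0, so the root lies in [-1.34375, -1.328125]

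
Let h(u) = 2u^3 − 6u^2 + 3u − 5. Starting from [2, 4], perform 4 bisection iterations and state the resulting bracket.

midpoint 3: h = 4 > 0 → [2, 3]
midpoint 2.5: h = -3.75 < 0 → [2.5, 3]
midpoint 2.75: h = -0.53125 < 0 → [2.75, 3]
midpoint 2.875: h = 1.5586 > 0 → [2.75, 2.875]

[2.75, 2.875]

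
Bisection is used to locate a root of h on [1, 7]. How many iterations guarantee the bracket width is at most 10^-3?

Width after n steps is 6/2^n. Need 2^n ≥ 6/10^-3 = 6000.
2^12 = 4096 < 6000 ≤ 2^13 = 8192, so n = 13.

13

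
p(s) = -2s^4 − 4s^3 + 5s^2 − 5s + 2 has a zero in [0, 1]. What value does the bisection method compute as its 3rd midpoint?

0.625

s = 0.5 gives p = 0.125, positive; keep [0.5, 1]
s = 0.75 gives p = -1.257812, negative; keep [0.5, 0.75]
s = 0.625 gives p = -0.453613, negative; keep [0.5, 0.625]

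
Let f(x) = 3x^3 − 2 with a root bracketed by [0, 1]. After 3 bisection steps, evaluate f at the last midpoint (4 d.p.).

0.0098

f(0.5) = -1.625 < 0, so the root lies in [0.5, 1]
f(0.75) = -0.734375 < 0, so the root lies in [0.75, 1]
f(0.875) = 0.009766 > 0, so the root lies in [0.75, 0.875]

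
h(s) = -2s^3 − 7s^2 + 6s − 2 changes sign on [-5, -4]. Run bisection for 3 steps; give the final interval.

[-4.375, -4.25]

midpoint -4.5: h = 11.5 > 0 → [-4.5, -4]
midpoint -4.25: h = -0.40625 < 0 → [-4.5, -4.25]
midpoint -4.375: h = 5.246094 > 0 → [-4.375, -4.25]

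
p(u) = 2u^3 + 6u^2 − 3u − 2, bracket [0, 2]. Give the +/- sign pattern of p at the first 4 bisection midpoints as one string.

+--+

m = 1, p(m) = 3 (+); new bracket [0, 1]
m = 0.5, p(m) = -1.75 (−); new bracket [0.5, 1]
m = 0.75, p(m) = -0.03125 (−); new bracket [0.75, 1]
m = 0.875, p(m) = 1.3086 (+); new bracket [0.75, 0.875]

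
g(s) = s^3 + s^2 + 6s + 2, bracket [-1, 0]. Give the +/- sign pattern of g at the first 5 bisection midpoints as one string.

-+-++

midpoint -0.5: g = -0.875 < 0 → [-0.5, 0]
midpoint -0.25: g = 0.546875 > 0 → [-0.5, -0.25]
midpoint -0.375: g = -0.162109 < 0 → [-0.375, -0.25]
midpoint -0.3125: g = 0.1921 > 0 → [-0.375, -0.3125]
midpoint -0.34375: g = 0.015 > 0 → [-0.375, -0.34375]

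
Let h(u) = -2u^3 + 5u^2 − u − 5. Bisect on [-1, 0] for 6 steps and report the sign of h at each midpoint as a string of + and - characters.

--++--

m = -0.5, h(m) = -3 (−); new bracket [-1, -0.5]
m = -0.75, h(m) = -0.59375 (−); new bracket [-1, -0.75]
m = -0.875, h(m) = 1.042969 (+); new bracket [-0.875, -0.75]
m = -0.8125, h(m) = 0.186 (+); new bracket [-0.8125, -0.75]
m = -0.78125, h(m) = -0.2133 (−); new bracket [-0.8125, -0.78125]
m = -0.796875, h(m) = -0.016 (−); new bracket [-0.8125, -0.796875]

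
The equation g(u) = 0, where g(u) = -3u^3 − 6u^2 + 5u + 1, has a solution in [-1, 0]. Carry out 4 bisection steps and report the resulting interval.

[-0.1875, -0.125]

midpoint -0.5: g = -2.625 < 0 → [-0.5, 0]
midpoint -0.25: g = -0.578125 < 0 → [-0.25, 0]
midpoint -0.125: g = 0.287109 > 0 → [-0.25, -0.125]
midpoint -0.1875: g = -0.1287 < 0 → [-0.1875, -0.125]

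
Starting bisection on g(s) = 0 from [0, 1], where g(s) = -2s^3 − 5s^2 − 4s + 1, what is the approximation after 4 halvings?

m = 0.5, g(m) = -2.5 (−); new bracket [0, 0.5]
m = 0.25, g(m) = -0.34375 (−); new bracket [0, 0.25]
m = 0.125, g(m) = 0.417969 (+); new bracket [0.125, 0.25]
m = 0.1875, g(m) = 0.061 (+); new bracket [0.1875, 0.25]

0.1875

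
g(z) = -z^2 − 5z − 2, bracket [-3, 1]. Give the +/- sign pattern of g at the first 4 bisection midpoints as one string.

+-+-

m = -1, g(m) = 2 (+); new bracket [-1, 1]
m = 0, g(m) = -2 (−); new bracket [-1, 0]
m = -0.5, g(m) = 0.25 (+); new bracket [-0.5, 0]
m = -0.25, g(m) = -0.8125 (−); new bracket [-0.5, -0.25]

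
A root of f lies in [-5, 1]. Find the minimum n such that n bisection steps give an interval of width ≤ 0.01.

10

Width after n steps is 6/2^n. Need 2^n ≥ 6/0.01 = 600.
2^9 = 512 < 600 ≤ 2^10 = 1024, so n = 10.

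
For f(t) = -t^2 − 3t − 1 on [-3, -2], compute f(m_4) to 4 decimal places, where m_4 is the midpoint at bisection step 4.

midpoint -2.5: f = 0.25 > 0 → [-3, -2.5]
midpoint -2.75: f = -0.3125 < 0 → [-2.75, -2.5]
midpoint -2.625: f = -0.015625 < 0 → [-2.625, -2.5]
midpoint -2.5625: f = 0.1211 > 0 → [-2.625, -2.5625]

0.1211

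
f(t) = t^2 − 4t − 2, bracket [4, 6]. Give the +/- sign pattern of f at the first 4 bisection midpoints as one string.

++--

f(5) = 3 > 0, so the root lies in [4, 5]
f(4.5) = 0.25 > 0, so the root lies in [4, 4.5]
f(4.25) = -0.9375 < 0, so the root lies in [4.25, 4.5]
f(4.375) = -0.3594 < 0, so the root lies in [4.375, 4.5]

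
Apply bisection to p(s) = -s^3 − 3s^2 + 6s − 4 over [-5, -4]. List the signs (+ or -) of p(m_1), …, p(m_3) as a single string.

-++

p(-4.5) = -0.625 < 0, so the root lies in [-5, -4.5]
p(-4.75) = 6.984375 > 0, so the root lies in [-4.75, -4.5]
p(-4.625) = 3.009766 > 0, so the root lies in [-4.625, -4.5]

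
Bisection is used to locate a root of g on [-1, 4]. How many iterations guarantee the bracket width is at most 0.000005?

Width after n steps is 5/2^n. Need 2^n ≥ 5/0.000005 = 1000000.
2^19 = 524288 < 1000000 ≤ 2^20 = 1048576, so n = 20.

20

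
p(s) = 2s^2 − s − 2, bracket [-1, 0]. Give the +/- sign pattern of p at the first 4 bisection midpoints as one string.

--++

m = -0.5, p(m) = -1 (−); new bracket [-1, -0.5]
m = -0.75, p(m) = -0.125 (−); new bracket [-1, -0.75]
m = -0.875, p(m) = 0.40625 (+); new bracket [-0.875, -0.75]
m = -0.8125, p(m) = 0.1328 (+); new bracket [-0.8125, -0.75]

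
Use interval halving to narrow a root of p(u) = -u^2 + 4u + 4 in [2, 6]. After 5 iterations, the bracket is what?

u = 4 gives p = 4, positive; keep [4, 6]
u = 5 gives p = -1, negative; keep [4, 5]
u = 4.5 gives p = 1.75, positive; keep [4.5, 5]
u = 4.75 gives p = 0.4375, positive; keep [4.75, 5]
u = 4.875 gives p = -0.2656, negative; keep [4.75, 4.875]

[4.75, 4.875]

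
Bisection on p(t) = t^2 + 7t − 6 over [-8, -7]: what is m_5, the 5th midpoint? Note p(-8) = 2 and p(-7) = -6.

m = -7.5, p(m) = -2.25 (−); new bracket [-8, -7.5]
m = -7.75, p(m) = -0.1875 (−); new bracket [-8, -7.75]
m = -7.875, p(m) = 0.890625 (+); new bracket [-7.875, -7.75]
m = -7.8125, p(m) = 0.3477 (+); new bracket [-7.8125, -7.75]
m = -7.78125, p(m) = 0.0791 (+); new bracket [-7.78125, -7.75]

-7.78125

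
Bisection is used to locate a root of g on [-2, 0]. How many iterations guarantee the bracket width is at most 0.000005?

Width after n steps is 2/2^n. Need 2^n ≥ 2/0.000005 = 400000.
2^18 = 262144 < 400000 ≤ 2^19 = 524288, so n = 19.

19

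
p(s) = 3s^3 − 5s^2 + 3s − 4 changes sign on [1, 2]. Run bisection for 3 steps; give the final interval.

m = 1.5, p(m) = -0.625 (−); new bracket [1.5, 2]
m = 1.75, p(m) = 2.015625 (+); new bracket [1.5, 1.75]
m = 1.625, p(m) = 0.544922 (+); new bracket [1.5, 1.625]

[1.5, 1.625]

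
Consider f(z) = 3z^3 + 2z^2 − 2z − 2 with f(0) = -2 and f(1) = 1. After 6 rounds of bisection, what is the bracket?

[0.890625, 0.90625]

midpoint 0.5: f = -2.125 < 0 → [0.5, 1]
midpoint 0.75: f = -1.109375 < 0 → [0.75, 1]
midpoint 0.875: f = -0.208984 < 0 → [0.875, 1]
midpoint 0.9375: f = 0.3547 > 0 → [0.875, 0.9375]
midpoint 0.90625: f = 0.063 > 0 → [0.875, 0.90625]
midpoint 0.890625: f = -0.0755 < 0 → [0.890625, 0.90625]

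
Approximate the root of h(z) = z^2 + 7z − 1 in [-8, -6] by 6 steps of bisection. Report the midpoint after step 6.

z = -7 gives h = -1, negative; keep [-8, -7]
z = -7.5 gives h = 2.75, positive; keep [-7.5, -7]
z = -7.25 gives h = 0.8125, positive; keep [-7.25, -7]
z = -7.125 gives h = -0.1094, negative; keep [-7.25, -7.125]
z = -7.1875 gives h = 0.3477, positive; keep [-7.1875, -7.125]
z = -7.15625 gives h = 0.1182, positive; keep [-7.15625, -7.125]

-7.15625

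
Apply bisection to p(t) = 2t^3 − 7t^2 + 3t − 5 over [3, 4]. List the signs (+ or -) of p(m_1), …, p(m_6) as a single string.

+-+++-

midpoint 3.5: p = 5.5 > 0 → [3, 3.5]
midpoint 3.25: p = -0.53125 < 0 → [3.25, 3.5]
midpoint 3.375: p = 2.277344 > 0 → [3.25, 3.375]
midpoint 3.3125: p = 0.8228 > 0 → [3.25, 3.3125]
midpoint 3.28125: p = 0.1334 > 0 → [3.25, 3.28125]
midpoint 3.265625: p = -0.202 < 0 → [3.265625, 3.28125]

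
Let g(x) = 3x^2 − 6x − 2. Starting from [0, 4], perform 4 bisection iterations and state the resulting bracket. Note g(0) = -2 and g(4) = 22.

midpoint 2: g = -2 < 0 → [2, 4]
midpoint 3: g = 7 > 0 → [2, 3]
midpoint 2.5: g = 1.75 > 0 → [2, 2.5]
midpoint 2.25: g = -0.3125 < 0 → [2.25, 2.5]

[2.25, 2.5]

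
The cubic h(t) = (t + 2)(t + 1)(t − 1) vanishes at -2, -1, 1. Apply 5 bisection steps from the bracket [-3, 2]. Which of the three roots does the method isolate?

t = -0.5 gives h = -1.125, negative; keep [-0.5, 2]
t = 0.75 gives h = -1.203125, negative; keep [0.75, 2]
t = 1.375 gives h = 3.005859, positive; keep [0.75, 1.375]
t = 1.0625 gives h = 0.3948, positive; keep [0.75, 1.0625]
t = 0.90625 gives h = -0.5194, negative; keep [0.90625, 1.0625]

1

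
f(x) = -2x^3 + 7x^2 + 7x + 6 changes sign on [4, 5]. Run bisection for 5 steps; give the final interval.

x = 4.5 gives f = -3, negative; keep [4, 4.5]
x = 4.25 gives f = 8.65625, positive; keep [4.25, 4.5]
x = 4.375 gives f = 3.128906, positive; keep [4.375, 4.5]
x = 4.4375 gives f = 0.1411, positive; keep [4.4375, 4.5]
x = 4.46875 gives f = -1.4101, negative; keep [4.4375, 4.46875]

[4.4375, 4.46875]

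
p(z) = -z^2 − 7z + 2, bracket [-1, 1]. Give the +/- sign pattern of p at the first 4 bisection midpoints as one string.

midpoint 0: p = 2 > 0 → [0, 1]
midpoint 0.5: p = -1.75 < 0 → [0, 0.5]
midpoint 0.25: p = 0.1875 > 0 → [0.25, 0.5]
midpoint 0.375: p = -0.7656 < 0 → [0.25, 0.375]

+-+-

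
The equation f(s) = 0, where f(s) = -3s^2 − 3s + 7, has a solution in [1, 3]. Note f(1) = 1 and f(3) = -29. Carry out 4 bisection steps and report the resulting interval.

m = 2, f(m) = -11 (−); new bracket [1, 2]
m = 1.5, f(m) = -4.25 (−); new bracket [1, 1.5]
m = 1.25, f(m) = -1.4375 (−); new bracket [1, 1.25]
m = 1.125, f(m) = -0.1719 (−); new bracket [1, 1.125]

[1, 1.125]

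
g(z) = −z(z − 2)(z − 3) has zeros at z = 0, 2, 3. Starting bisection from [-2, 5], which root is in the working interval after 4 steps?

midpoint 1.5: g = -1.125 < 0 → [-2, 1.5]
midpoint -0.25: g = 1.828125 > 0 → [-0.25, 1.5]
midpoint 0.625: g = -2.041016 < 0 → [-0.25, 0.625]
midpoint 0.1875: g = -0.9558 < 0 → [-0.25, 0.1875]

0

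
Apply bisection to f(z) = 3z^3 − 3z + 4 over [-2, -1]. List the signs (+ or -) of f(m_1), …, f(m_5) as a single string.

midpoint -1.5: f = -1.625 < 0 → [-1.5, -1]
midpoint -1.25: f = 1.890625 > 0 → [-1.5, -1.25]
midpoint -1.375: f = 0.326172 > 0 → [-1.5, -1.375]
midpoint -1.4375: f = -0.5989 < 0 → [-1.4375, -1.375]
midpoint -1.40625: f = -0.124 < 0 → [-1.40625, -1.375]

-++--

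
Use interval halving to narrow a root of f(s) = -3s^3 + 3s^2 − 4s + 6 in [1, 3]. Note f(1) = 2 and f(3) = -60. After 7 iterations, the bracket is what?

s = 2 gives f = -14, negative; keep [1, 2]
s = 1.5 gives f = -3.375, negative; keep [1, 1.5]
s = 1.25 gives f = -0.171875, negative; keep [1, 1.25]
s = 1.125 gives f = 1.0254, positive; keep [1.125, 1.25]
s = 1.1875 gives f = 0.4568, positive; keep [1.1875, 1.25]
s = 1.21875 gives f = 0.1502, positive; keep [1.21875, 1.25]
s = 1.234375 gives f = -0.0088, negative; keep [1.21875, 1.234375]

[1.21875, 1.234375]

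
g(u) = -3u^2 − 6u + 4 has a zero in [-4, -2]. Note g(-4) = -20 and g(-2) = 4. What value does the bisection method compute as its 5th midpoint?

u = -3 gives g = -5, negative; keep [-3, -2]
u = -2.5 gives g = 0.25, positive; keep [-3, -2.5]
u = -2.75 gives g = -2.1875, negative; keep [-2.75, -2.5]
u = -2.625 gives g = -0.9219, negative; keep [-2.625, -2.5]
u = -2.5625 gives g = -0.3242, negative; keep [-2.5625, -2.5]

-2.5625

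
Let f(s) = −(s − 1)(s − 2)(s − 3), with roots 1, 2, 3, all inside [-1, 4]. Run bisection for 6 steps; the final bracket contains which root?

1

midpoint 1.5: f = -0.375 < 0 → [-1, 1.5]
midpoint 0.25: f = 3.609375 > 0 → [0.25, 1.5]
midpoint 0.875: f = 0.298828 > 0 → [0.875, 1.5]
midpoint 1.1875: f = -0.2761 < 0 → [0.875, 1.1875]
midpoint 1.03125: f = -0.0596 < 0 → [0.875, 1.03125]
midpoint 0.953125: f = 0.1004 > 0 → [0.953125, 1.03125]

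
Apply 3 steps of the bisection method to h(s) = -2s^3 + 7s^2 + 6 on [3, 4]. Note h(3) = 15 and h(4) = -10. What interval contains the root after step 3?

[3.625, 3.75]

h(3.5) = 6 > 0, so the root lies in [3.5, 4]
h(3.75) = -1.03125 < 0, so the root lies in [3.5, 3.75]
h(3.625) = 2.714844 > 0, so the root lies in [3.625, 3.75]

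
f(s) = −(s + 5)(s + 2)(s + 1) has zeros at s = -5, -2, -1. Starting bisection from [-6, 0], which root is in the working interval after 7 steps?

midpoint -3: f = -4 < 0 → [-6, -3]
midpoint -4.5: f = -4.375 < 0 → [-6, -4.5]
midpoint -5.25: f = 3.453125 > 0 → [-5.25, -4.5]
midpoint -4.875: f = -1.3926 < 0 → [-5.25, -4.875]
midpoint -5.0625: f = 0.7776 > 0 → [-5.0625, -4.875]
midpoint -4.96875: f = -0.3682 < 0 → [-5.0625, -4.96875]
midpoint -5.015625: f = 0.1892 > 0 → [-5.015625, -4.96875]

-5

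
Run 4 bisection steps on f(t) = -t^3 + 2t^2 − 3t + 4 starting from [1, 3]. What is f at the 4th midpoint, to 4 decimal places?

0.1152

t = 2 gives f = -2, negative; keep [1, 2]
t = 1.5 gives f = 0.625, positive; keep [1.5, 2]
t = 1.75 gives f = -0.484375, negative; keep [1.5, 1.75]
t = 1.625 gives f = 0.1152, positive; keep [1.625, 1.75]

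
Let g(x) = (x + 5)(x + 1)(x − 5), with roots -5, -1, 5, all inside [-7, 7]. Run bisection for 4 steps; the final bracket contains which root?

5

g(0) = -25 < 0, so the root lies in [0, 7]
g(3.5) = -57.375 < 0, so the root lies in [3.5, 7]
g(5.25) = 16.015625 > 0, so the root lies in [3.5, 5.25]
g(4.375) = -31.4941 < 0, so the root lies in [4.375, 5.25]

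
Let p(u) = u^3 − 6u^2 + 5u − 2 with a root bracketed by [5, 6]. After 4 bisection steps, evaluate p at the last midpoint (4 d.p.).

m = 5.5, p(m) = 10.375 (+); new bracket [5, 5.5]
m = 5.25, p(m) = 3.578125 (+); new bracket [5, 5.25]
m = 5.125, p(m) = 0.642578 (+); new bracket [5, 5.125]
m = 5.0625, p(m) = -0.7146 (−); new bracket [5.0625, 5.125]

-0.7146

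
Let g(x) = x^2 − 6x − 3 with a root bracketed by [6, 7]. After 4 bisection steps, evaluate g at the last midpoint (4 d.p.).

x = 6.5 gives g = 0.25, positive; keep [6, 6.5]
x = 6.25 gives g = -1.4375, negative; keep [6.25, 6.5]
x = 6.375 gives g = -0.609375, negative; keep [6.375, 6.5]
x = 6.4375 gives g = -0.1836, negative; keep [6.4375, 6.5]

-0.1836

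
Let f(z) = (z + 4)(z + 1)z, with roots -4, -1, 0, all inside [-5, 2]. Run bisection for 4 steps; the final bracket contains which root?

-4

midpoint -1.5: f = 1.875 > 0 → [-5, -1.5]
midpoint -3.25: f = 5.484375 > 0 → [-5, -3.25]
midpoint -4.125: f = -1.611328 < 0 → [-4.125, -3.25]
midpoint -3.6875: f = 3.0969 > 0 → [-4.125, -3.6875]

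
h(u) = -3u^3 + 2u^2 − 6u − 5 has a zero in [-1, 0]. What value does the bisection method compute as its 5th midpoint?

m = -0.5, h(m) = -1.125 (−); new bracket [-1, -0.5]
m = -0.75, h(m) = 1.890625 (+); new bracket [-0.75, -0.5]
m = -0.625, h(m) = 0.263672 (+); new bracket [-0.625, -0.5]
m = -0.5625, h(m) = -0.4583 (−); new bracket [-0.625, -0.5625]
m = -0.59375, h(m) = -0.1045 (−); new bracket [-0.625, -0.59375]

-0.59375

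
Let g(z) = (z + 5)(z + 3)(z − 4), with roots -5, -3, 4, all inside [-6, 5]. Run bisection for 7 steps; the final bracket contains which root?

4

m = -0.5, g(m) = -50.625 (−); new bracket [-0.5, 5]
m = 2.25, g(m) = -66.609375 (−); new bracket [2.25, 5]
m = 3.625, g(m) = -21.427734 (−); new bracket [3.625, 5]
m = 4.3125, g(m) = 21.2805 (+); new bracket [3.625, 4.3125]
m = 3.96875, g(m) = -1.9532 (−); new bracket [3.96875, 4.3125]
m = 4.140625, g(m) = 9.1786 (+); new bracket [3.96875, 4.140625]
m = 4.0546875, g(m) = 3.4933 (+); new bracket [3.96875, 4.0546875]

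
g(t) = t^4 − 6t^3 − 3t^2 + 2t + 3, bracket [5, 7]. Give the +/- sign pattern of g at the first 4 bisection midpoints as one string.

-+--

midpoint 6: g = -93 < 0 → [6, 7]
midpoint 6.5: g = 26.5625 > 0 → [6, 6.5]
midpoint 6.25: g = -40.652344 < 0 → [6.25, 6.5]
midpoint 6.375: g = -9.0154 < 0 → [6.375, 6.5]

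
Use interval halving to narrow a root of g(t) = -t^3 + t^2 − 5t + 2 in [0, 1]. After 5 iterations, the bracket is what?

[0.40625, 0.4375]

g(0.5) = -0.375 < 0, so the root lies in [0, 0.5]
g(0.25) = 0.796875 > 0, so the root lies in [0.25, 0.5]
g(0.375) = 0.212891 > 0, so the root lies in [0.375, 0.5]
g(0.4375) = -0.0798 < 0, so the root lies in [0.375, 0.4375]
g(0.40625) = 0.0667 > 0, so the root lies in [0.40625, 0.4375]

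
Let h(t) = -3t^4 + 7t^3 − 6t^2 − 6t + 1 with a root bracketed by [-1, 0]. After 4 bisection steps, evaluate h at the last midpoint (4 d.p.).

t = -0.5 gives h = 1.4375, positive; keep [-1, -0.5]
t = -0.75 gives h = -1.777344, negative; keep [-0.75, -0.5]
t = -0.625 gives h = 0.239502, positive; keep [-0.75, -0.625]
t = -0.6875 gives h = -0.6558, negative; keep [-0.6875, -0.625]

-0.6558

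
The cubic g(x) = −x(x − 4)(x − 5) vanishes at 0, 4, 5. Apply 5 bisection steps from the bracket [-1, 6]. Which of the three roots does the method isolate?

0

m = 2.5, g(m) = -9.375 (−); new bracket [-1, 2.5]
m = 0.75, g(m) = -10.359375 (−); new bracket [-1, 0.75]
m = -0.125, g(m) = 2.642578 (+); new bracket [-0.125, 0.75]
m = 0.3125, g(m) = -5.4016 (−); new bracket [-0.125, 0.3125]
m = 0.09375, g(m) = -1.7967 (−); new bracket [-0.125, 0.09375]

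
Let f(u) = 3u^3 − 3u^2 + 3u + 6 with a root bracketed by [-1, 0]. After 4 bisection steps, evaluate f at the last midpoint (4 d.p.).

f(-0.5) = 3.375 > 0, so the root lies in [-1, -0.5]
f(-0.75) = 0.796875 > 0, so the root lies in [-1, -0.75]
f(-0.875) = -0.931641 < 0, so the root lies in [-0.875, -0.75]
f(-0.8125) = -0.0271 < 0, so the root lies in [-0.8125, -0.75]

-0.0271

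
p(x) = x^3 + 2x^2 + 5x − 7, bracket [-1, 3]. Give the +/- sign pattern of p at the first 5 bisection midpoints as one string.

+----

midpoint 1: p = 1 > 0 → [-1, 1]
midpoint 0: p = -7 < 0 → [0, 1]
midpoint 0.5: p = -3.875 < 0 → [0.5, 1]
midpoint 0.75: p = -1.7031 < 0 → [0.75, 1]
midpoint 0.875: p = -0.4238 < 0 → [0.875, 1]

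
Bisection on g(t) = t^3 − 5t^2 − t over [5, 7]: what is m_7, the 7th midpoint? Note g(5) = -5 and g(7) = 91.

5.203125

t = 6 gives g = 30, positive; keep [5, 6]
t = 5.5 gives g = 9.625, positive; keep [5, 5.5]
t = 5.25 gives g = 1.640625, positive; keep [5, 5.25]
t = 5.125 gives g = -1.8418, negative; keep [5.125, 5.25]
t = 5.1875 gives g = -0.1418, negative; keep [5.1875, 5.25]
t = 5.21875 gives g = 0.739, positive; keep [5.1875, 5.21875]
t = 5.203125 gives g = 0.296, positive; keep [5.1875, 5.203125]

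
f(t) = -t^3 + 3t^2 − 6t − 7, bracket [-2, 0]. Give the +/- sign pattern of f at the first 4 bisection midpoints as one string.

f(-1) = 3 > 0, so the root lies in [-1, 0]
f(-0.5) = -3.125 < 0, so the root lies in [-1, -0.5]
f(-0.75) = -0.390625 < 0, so the root lies in [-1, -0.75]
f(-0.875) = 1.2168 > 0, so the root lies in [-0.875, -0.75]

+--+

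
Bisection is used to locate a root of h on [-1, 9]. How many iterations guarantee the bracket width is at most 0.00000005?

28

Width after n steps is 10/2^n. Need 2^n ≥ 10/0.00000005 = 200000000.
2^27 = 134217728 < 200000000 ≤ 2^28 = 268435456, so n = 28.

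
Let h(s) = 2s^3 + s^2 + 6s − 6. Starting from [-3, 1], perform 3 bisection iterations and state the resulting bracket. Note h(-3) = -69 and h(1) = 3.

[0.5, 1]

h(-1) = -13 < 0, so the root lies in [-1, 1]
h(0) = -6 < 0, so the root lies in [0, 1]
h(0.5) = -2.5 < 0, so the root lies in [0.5, 1]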